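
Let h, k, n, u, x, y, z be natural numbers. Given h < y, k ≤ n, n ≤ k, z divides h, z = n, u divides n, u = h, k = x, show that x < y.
Since u = h and u divides n, h divides n. Because z = n and z divides h, n divides h. Because h divides n, h = n. n ≤ k and k ≤ n, so n = k. h = n, so h = k. Since k = x, h = x. h < y, so x < y.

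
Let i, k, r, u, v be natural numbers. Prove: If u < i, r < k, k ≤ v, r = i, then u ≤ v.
r < k and k ≤ v, therefore r < v. Since r = i, i < v. Since u < i, u < v. Then u ≤ v.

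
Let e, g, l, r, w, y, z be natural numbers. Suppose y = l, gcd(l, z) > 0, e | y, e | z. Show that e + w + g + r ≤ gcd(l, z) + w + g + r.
y = l and e | y, thus e | l. e | z, so e | gcd(l, z). gcd(l, z) > 0, so e ≤ gcd(l, z). Then e + w ≤ gcd(l, z) + w. Then e + w + g ≤ gcd(l, z) + w + g. Then e + w + g + r ≤ gcd(l, z) + w + g + r.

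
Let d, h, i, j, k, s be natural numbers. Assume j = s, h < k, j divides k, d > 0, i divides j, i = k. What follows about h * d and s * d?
h * d < s * d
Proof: i = k and i divides j, hence k divides j. Since j divides k, k = j. Since j = s, k = s. Since h < k, h < s. From d > 0, by multiplying by a positive, h * d < s * d.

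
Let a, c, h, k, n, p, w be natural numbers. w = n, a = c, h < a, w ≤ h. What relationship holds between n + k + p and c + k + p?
n + k + p < c + k + p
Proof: From w = n and w ≤ h, n ≤ h. Since h < a, n < a. a = c, so n < c. Then n + k < c + k. Then n + k + p < c + k + p.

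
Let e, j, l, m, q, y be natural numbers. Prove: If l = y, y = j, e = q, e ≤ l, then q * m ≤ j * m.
Because l = y and y = j, l = j. e = q and e ≤ l, therefore q ≤ l. Because l = j, q ≤ j. By multiplying by a non-negative, q * m ≤ j * m.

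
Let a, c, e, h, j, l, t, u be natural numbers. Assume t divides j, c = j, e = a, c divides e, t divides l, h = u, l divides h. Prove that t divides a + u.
Since e = a and c divides e, c divides a. c = j, so j divides a. From t divides j, t divides a. Because h = u and l divides h, l divides u. Since t divides l, t divides u. Since t divides a, t divides a + u.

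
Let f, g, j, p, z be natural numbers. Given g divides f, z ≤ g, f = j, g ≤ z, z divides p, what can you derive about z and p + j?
z divides p + j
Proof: Since g ≤ z and z ≤ g, g = z. f = j and g divides f, so g divides j. Since g = z, z divides j. Since z divides p, z divides p + j.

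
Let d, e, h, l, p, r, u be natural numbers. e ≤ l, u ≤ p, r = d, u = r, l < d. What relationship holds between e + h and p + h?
e + h < p + h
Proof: e ≤ l and l < d, thus e < d. u = r and r = d, so u = d. From u ≤ p, d ≤ p. Since e < d, e < p. Then e + h < p + h.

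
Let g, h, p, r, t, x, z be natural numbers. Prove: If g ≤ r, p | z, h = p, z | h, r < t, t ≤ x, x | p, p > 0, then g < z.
h = p and z | h, so z | p. p | z, so p = z. Because r < t and t ≤ x, r < x. x | p and p > 0, so x ≤ p. r < x, so r < p. Since p = z, r < z. Since g ≤ r, g < z.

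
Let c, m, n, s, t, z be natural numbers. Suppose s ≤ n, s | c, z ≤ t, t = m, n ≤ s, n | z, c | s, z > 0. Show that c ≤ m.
n ≤ s and s ≤ n, therefore n = s. From s | c and c | s, s = c. n = s, so n = c. From n | z and z > 0, n ≤ z. t = m and z ≤ t, thus z ≤ m. Since n ≤ z, n ≤ m. Since n = c, c ≤ m.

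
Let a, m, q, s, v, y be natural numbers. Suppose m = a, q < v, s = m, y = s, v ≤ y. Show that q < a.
Because s = m and m = a, s = a. Since y = s and v ≤ y, v ≤ s. q < v, so q < s. s = a, so q < a.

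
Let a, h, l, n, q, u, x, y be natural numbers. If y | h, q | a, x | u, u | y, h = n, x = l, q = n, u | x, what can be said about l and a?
l | a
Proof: u | x and x | u, hence u = x. From u | y and y | h, u | h. h = n, so u | n. Since u = x, x | n. q = n and q | a, so n | a. Since x | n, x | a. x = l, so l | a.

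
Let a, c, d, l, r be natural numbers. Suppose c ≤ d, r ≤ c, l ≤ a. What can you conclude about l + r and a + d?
l + r ≤ a + d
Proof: r ≤ c and c ≤ d, so r ≤ d. l ≤ a, so l + r ≤ a + d.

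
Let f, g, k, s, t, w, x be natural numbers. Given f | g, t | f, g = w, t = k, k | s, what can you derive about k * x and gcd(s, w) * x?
k * x | gcd(s, w) * x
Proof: g = w and f | g, hence f | w. From t | f, t | w. t = k, so k | w. Since k | s, k | gcd(s, w). Then k * x | gcd(s, w) * x.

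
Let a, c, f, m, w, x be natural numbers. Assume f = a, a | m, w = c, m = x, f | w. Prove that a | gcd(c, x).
w = c and f | w, thus f | c. Since f = a, a | c. m = x and a | m, hence a | x. a | c, so a | gcd(c, x).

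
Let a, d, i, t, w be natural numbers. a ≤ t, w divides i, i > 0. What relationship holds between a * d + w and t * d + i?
a * d + w ≤ t * d + i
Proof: From a ≤ t, by multiplying by a non-negative, a * d ≤ t * d. Since w divides i and i > 0, w ≤ i. Since a * d ≤ t * d, a * d + w ≤ t * d + i.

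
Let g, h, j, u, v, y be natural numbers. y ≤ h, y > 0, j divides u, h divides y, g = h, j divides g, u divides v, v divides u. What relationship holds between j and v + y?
j divides v + y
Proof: Since u divides v and v divides u, u = v. j divides u, so j divides v. h divides y and y > 0, so h ≤ y. Since y ≤ h, h = y. Since g = h, g = y. j divides g, so j divides y. Since j divides v, j divides v + y.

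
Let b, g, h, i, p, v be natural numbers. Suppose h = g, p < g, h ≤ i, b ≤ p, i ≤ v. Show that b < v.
h ≤ i and i ≤ v, hence h ≤ v. Since h = g, g ≤ v. Because p < g, p < v. b ≤ p, so b < v.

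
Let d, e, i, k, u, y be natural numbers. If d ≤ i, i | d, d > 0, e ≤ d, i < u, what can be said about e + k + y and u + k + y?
e + k + y < u + k + y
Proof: From i | d and d > 0, i ≤ d. Because d ≤ i, d = i. e ≤ d, so e ≤ i. i < u, so e < u. Then e + k < u + k. Then e + k + y < u + k + y.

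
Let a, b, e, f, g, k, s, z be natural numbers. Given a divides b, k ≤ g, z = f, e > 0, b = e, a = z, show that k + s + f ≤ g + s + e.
Because k ≤ g, k + s ≤ g + s. b = e and a divides b, thus a divides e. a = z, so z divides e. Since z = f, f divides e. Since e > 0, f ≤ e. k + s ≤ g + s, so k + s + f ≤ g + s + e.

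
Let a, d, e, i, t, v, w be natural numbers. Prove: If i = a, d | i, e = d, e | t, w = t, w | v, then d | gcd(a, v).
Since i = a and d | i, d | a. Because e = d and e | t, d | t. From w = t and w | v, t | v. Because d | t, d | v. From d | a, d | gcd(a, v).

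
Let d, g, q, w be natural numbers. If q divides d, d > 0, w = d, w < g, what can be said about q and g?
q < g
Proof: q divides d and d > 0, so q ≤ d. Because w = d and w < g, d < g. Since q ≤ d, q < g.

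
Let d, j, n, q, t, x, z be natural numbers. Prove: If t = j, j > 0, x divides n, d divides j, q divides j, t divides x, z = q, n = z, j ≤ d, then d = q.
Because d divides j and j > 0, d ≤ j. Because j ≤ d, d = j. n = z and z = q, hence n = q. Since t divides x and x divides n, t divides n. From n = q, t divides q. t = j, so j divides q. Since q divides j, j = q. Since d = j, d = q.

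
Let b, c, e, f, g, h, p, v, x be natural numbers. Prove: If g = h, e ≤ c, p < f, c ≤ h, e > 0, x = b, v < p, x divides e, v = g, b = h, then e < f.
x = b and b = h, thus x = h. Since x divides e, h divides e. Because e > 0, h ≤ e. From e ≤ c and c ≤ h, e ≤ h. Since h ≤ e, h = e. v = g and g = h, therefore v = h. v < p and p < f, thus v < f. v = h, so h < f. Because h = e, e < f.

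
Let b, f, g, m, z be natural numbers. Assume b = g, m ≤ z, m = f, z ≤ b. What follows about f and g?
f ≤ g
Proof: m = f and m ≤ z, thus f ≤ z. z ≤ b, so f ≤ b. b = g, so f ≤ g.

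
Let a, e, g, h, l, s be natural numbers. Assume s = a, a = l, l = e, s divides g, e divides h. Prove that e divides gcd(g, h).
s = a and a = l, hence s = l. l = e, so s = e. s divides g, so e divides g. From e divides h, e divides gcd(g, h).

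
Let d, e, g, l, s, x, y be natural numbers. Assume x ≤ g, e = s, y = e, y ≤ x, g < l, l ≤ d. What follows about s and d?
s < d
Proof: y = e and e = s, therefore y = s. y ≤ x and x ≤ g, hence y ≤ g. Since g < l, y < l. From l ≤ d, y < d. Since y = s, s < d.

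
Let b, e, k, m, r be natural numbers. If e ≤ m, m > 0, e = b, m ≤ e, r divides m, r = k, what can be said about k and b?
k ≤ b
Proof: Because m ≤ e and e ≤ m, m = e. From e = b, m = b. r divides m and m > 0, hence r ≤ m. Since r = k, k ≤ m. m = b, so k ≤ b.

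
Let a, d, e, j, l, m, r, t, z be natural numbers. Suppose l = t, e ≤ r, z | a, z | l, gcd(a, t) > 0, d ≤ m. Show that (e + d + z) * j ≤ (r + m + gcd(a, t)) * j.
Because e ≤ r and d ≤ m, e + d ≤ r + m. l = t and z | l, so z | t. Since z | a, z | gcd(a, t). From gcd(a, t) > 0, z ≤ gcd(a, t). Since e + d ≤ r + m, e + d + z ≤ r + m + gcd(a, t). Then (e + d + z) * j ≤ (r + m + gcd(a, t)) * j.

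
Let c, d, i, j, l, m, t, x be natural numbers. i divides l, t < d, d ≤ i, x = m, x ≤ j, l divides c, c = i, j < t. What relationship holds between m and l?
m < l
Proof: Since x = m and x ≤ j, m ≤ j. c = i and l divides c, thus l divides i. i divides l, so i = l. Since t < d and d ≤ i, t < i. j < t, so j < i. i = l, so j < l. Since m ≤ j, m < l.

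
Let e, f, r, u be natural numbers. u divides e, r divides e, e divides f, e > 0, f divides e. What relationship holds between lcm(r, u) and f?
lcm(r, u) ≤ f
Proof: e divides f and f divides e, therefore e = f. r divides e and u divides e, so lcm(r, u) divides e. e > 0, so lcm(r, u) ≤ e. e = f, so lcm(r, u) ≤ f.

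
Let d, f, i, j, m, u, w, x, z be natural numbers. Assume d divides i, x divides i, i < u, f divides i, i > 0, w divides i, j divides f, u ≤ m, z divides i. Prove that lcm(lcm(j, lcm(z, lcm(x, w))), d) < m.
j divides f and f divides i, thus j divides i. x divides i and w divides i, thus lcm(x, w) divides i. z divides i, so lcm(z, lcm(x, w)) divides i. Since j divides i, lcm(j, lcm(z, lcm(x, w))) divides i. d divides i, so lcm(lcm(j, lcm(z, lcm(x, w))), d) divides i. From i > 0, lcm(lcm(j, lcm(z, lcm(x, w))), d) ≤ i. Since i < u and u ≤ m, i < m. Since lcm(lcm(j, lcm(z, lcm(x, w))), d) ≤ i, lcm(lcm(j, lcm(z, lcm(x, w))), d) < m.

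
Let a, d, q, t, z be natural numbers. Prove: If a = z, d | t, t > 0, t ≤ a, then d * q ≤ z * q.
d | t and t > 0, so d ≤ t. t ≤ a, so d ≤ a. a = z, so d ≤ z. Then d * q ≤ z * q.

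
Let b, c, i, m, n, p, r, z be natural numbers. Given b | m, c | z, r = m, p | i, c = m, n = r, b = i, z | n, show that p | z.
c = m and c | z, thus m | z. n = r and r = m, thus n = m. z | n, so z | m. m | z, so m = z. b = i and b | m, therefore i | m. Since p | i, p | m. m = z, so p | z.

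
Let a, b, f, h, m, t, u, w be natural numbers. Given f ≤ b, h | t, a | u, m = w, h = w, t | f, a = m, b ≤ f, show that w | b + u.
Because f ≤ b and b ≤ f, f = b. Since h | t and t | f, h | f. h = w, so w | f. f = b, so w | b. From a = m and m = w, a = w. Since a | u, w | u. Since w | b, w | b + u.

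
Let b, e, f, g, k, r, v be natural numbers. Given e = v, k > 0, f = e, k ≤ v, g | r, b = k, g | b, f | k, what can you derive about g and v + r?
g | v + r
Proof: From f = e and f | k, e | k. Since e = v, v | k. k > 0, so v ≤ k. Since k ≤ v, k = v. Because b = k and g | b, g | k. Since k = v, g | v. Because g | r, g | v + r.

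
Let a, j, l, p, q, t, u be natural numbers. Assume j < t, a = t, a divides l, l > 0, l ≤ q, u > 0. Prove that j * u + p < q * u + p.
a = t and a divides l, hence t divides l. l > 0, so t ≤ l. l ≤ q, so t ≤ q. j < t, so j < q. Combining with u > 0, by multiplying by a positive, j * u < q * u. Then j * u + p < q * u + p.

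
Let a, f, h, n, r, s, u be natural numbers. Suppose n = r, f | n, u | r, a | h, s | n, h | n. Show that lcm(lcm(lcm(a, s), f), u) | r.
Because a | h and h | n, a | n. Since s | n, lcm(a, s) | n. Since f | n, lcm(lcm(a, s), f) | n. Since n = r, lcm(lcm(a, s), f) | r. u | r, so lcm(lcm(lcm(a, s), f), u) | r.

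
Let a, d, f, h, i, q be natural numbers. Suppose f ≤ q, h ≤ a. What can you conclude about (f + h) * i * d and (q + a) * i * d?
(f + h) * i * d ≤ (q + a) * i * d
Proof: From f ≤ q and h ≤ a, f + h ≤ q + a. Then (f + h) * i ≤ (q + a) * i. Then (f + h) * i * d ≤ (q + a) * i * d.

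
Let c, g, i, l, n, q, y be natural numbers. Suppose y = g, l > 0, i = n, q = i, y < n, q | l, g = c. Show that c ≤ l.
Because y = g and g = c, y = c. y < n, so c < n. q = i and i = n, so q = n. From q | l, n | l. l > 0, so n ≤ l. c < n, so c < l. Then c ≤ l.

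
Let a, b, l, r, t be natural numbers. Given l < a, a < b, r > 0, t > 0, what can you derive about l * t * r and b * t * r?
l * t * r < b * t * r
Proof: Because l < a and a < b, l < b. From t > 0, by multiplying by a positive, l * t < b * t. Combining with r > 0, by multiplying by a positive, l * t * r < b * t * r.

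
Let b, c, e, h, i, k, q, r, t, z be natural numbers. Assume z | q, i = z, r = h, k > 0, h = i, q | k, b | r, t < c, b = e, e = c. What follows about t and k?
t < k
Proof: Since b = e and e = c, b = c. From r = h and h = i, r = i. b | r, so b | i. Because i = z, b | z. Since b = c, c | z. z | q and q | k, so z | k. Since c | z, c | k. k > 0, so c ≤ k. t < c, so t < k.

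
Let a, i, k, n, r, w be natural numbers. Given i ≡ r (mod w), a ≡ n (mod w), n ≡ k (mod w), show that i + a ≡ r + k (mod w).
Because a ≡ n (mod w) and n ≡ k (mod w), a ≡ k (mod w). Since i ≡ r (mod w), i + a ≡ r + k (mod w).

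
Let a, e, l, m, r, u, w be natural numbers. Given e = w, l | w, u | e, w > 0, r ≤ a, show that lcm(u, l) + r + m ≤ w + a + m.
Since e = w and u | e, u | w. Since l | w, lcm(u, l) | w. Since w > 0, lcm(u, l) ≤ w. Since r ≤ a, lcm(u, l) + r ≤ w + a. Then lcm(u, l) + r + m ≤ w + a + m.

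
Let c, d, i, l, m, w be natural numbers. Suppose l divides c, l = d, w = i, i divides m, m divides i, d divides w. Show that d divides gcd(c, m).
l = d and l divides c, therefore d divides c. From i divides m and m divides i, i = m. w = i, so w = m. Because d divides w, d divides m. d divides c, so d divides gcd(c, m).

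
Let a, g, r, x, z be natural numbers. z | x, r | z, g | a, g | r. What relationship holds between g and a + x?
g | a + x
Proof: g | r and r | z, therefore g | z. Since z | x, g | x. Since g | a, g | a + x.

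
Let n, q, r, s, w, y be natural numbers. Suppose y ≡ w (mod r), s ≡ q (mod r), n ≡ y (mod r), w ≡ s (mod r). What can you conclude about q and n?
q ≡ n (mod r)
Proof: Since n ≡ y (mod r) and y ≡ w (mod r), n ≡ w (mod r). w ≡ s (mod r), so n ≡ s (mod r). s ≡ q (mod r), so n ≡ q (mod r). Then q ≡ n (mod r).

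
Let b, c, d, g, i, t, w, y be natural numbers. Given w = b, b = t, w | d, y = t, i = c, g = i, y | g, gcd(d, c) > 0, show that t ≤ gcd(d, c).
Since w = b and b = t, w = t. w | d, so t | d. Because g = i and y | g, y | i. i = c, so y | c. Since y = t, t | c. t | d, so t | gcd(d, c). gcd(d, c) > 0, so t ≤ gcd(d, c).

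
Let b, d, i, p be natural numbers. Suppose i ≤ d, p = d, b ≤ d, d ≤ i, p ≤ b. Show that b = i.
From p = d and p ≤ b, d ≤ b. From b ≤ d, b = d. From d ≤ i and i ≤ d, d = i. b = d, so b = i.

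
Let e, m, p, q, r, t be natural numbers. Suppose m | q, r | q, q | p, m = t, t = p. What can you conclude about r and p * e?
r | p * e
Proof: From m = t and t = p, m = p. Since m | q, p | q. q | p, so q = p. r | q, so r | p. Then r | p * e.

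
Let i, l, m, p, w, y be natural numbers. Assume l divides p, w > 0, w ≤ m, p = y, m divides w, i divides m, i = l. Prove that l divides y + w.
Because p = y and l divides p, l divides y. Because m divides w and w > 0, m ≤ w. From w ≤ m, m = w. Since i divides m, i divides w. Because i = l, l divides w. Since l divides y, l divides y + w.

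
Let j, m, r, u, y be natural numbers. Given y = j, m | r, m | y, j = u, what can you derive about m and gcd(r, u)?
m | gcd(r, u)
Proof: y = j and j = u, therefore y = u. m | y, so m | u. m | r, so m | gcd(r, u).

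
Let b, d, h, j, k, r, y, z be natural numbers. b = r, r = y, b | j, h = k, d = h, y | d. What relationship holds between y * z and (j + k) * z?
y * z | (j + k) * z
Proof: b = r and r = y, therefore b = y. b | j, so y | j. Since d = h and y | d, y | h. Since h = k, y | k. Since y | j, y | j + k. Then y * z | (j + k) * z.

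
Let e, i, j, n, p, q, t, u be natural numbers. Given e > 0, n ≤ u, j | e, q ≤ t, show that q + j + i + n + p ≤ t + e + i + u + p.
j | e and e > 0, hence j ≤ e. Because q ≤ t, q + j ≤ t + e. Then q + j + i ≤ t + e + i. Since n ≤ u, n + p ≤ u + p. Since q + j + i ≤ t + e + i, q + j + i + n + p ≤ t + e + i + u + p.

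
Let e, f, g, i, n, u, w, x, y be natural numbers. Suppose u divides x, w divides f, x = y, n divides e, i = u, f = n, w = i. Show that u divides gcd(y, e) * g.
x = y and u divides x, hence u divides y. w = i and w divides f, so i divides f. Since i = u, u divides f. f = n, so u divides n. Since n divides e, u divides e. u divides y, so u divides gcd(y, e). Then u divides gcd(y, e) * g.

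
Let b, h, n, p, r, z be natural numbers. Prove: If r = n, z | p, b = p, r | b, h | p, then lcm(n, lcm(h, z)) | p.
b = p and r | b, so r | p. Because r = n, n | p. Since h | p and z | p, lcm(h, z) | p. Since n | p, lcm(n, lcm(h, z)) | p.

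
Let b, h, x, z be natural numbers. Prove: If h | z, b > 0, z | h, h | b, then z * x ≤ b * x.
h | z and z | h, hence h = z. From h | b and b > 0, h ≤ b. Since h = z, z ≤ b. Then z * x ≤ b * x.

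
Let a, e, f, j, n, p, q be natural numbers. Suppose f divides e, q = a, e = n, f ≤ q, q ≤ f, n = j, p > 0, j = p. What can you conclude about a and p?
a ≤ p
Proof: f ≤ q and q ≤ f, so f = q. Since q = a, f = a. Because e = n and f divides e, f divides n. n = j, so f divides j. Since j = p, f divides p. f = a, so a divides p. p > 0, so a ≤ p.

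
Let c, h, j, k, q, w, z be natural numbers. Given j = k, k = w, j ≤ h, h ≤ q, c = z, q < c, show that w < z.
j = k and k = w, thus j = w. Since j ≤ h, w ≤ h. Since h ≤ q, w ≤ q. c = z and q < c, so q < z. Since w ≤ q, w < z.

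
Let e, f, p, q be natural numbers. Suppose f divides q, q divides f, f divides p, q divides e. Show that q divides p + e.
Because f divides q and q divides f, f = q. Since f divides p, q divides p. q divides e, so q divides p + e.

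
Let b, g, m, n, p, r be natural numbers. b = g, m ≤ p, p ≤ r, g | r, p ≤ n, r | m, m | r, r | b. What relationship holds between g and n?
g ≤ n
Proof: From m | r and r | m, m = r. Since m ≤ p, r ≤ p. Since p ≤ r, p = r. From b = g and r | b, r | g. g | r, so r = g. Since p = r, p = g. From p ≤ n, g ≤ n.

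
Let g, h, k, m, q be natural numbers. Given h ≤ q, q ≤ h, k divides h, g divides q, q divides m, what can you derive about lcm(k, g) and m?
lcm(k, g) divides m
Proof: h ≤ q and q ≤ h, hence h = q. Since k divides h, k divides q. Since g divides q, lcm(k, g) divides q. q divides m, so lcm(k, g) divides m.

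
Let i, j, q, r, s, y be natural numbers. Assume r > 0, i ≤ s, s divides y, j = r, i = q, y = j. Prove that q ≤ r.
Since i = q and i ≤ s, q ≤ s. Since y = j and j = r, y = r. s divides y, so s divides r. r > 0, so s ≤ r. Since q ≤ s, q ≤ r.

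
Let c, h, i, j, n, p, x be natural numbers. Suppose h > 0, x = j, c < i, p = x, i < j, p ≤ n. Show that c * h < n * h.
From c < i and i < j, c < j. From p = x and x = j, p = j. Because p ≤ n, j ≤ n. Since c < j, c < n. h > 0, so c * h < n * h.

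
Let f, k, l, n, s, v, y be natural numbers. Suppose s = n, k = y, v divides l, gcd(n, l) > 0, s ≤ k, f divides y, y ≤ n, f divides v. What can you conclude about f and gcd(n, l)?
f ≤ gcd(n, l)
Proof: k = y and s ≤ k, hence s ≤ y. Since s = n, n ≤ y. y ≤ n, so y = n. f divides y, so f divides n. f divides v and v divides l, therefore f divides l. Because f divides n, f divides gcd(n, l). Since gcd(n, l) > 0, f ≤ gcd(n, l).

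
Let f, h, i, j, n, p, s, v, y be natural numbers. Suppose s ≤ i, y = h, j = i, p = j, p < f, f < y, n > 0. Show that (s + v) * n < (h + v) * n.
p < f and f < y, therefore p < y. Since p = j, j < y. Since j = i, i < y. Since y = h, i < h. s ≤ i, so s < h. Then s + v < h + v. Since n > 0, by multiplying by a positive, (s + v) * n < (h + v) * n.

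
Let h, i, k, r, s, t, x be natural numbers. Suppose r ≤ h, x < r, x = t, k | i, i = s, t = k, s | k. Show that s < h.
x = t and t = k, hence x = k. i = s and k | i, hence k | s. Because s | k, k = s. Since x = k, x = s. From x < r and r ≤ h, x < h. From x = s, s < h.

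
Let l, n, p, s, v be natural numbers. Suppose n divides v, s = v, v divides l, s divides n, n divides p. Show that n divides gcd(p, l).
From s = v and s divides n, v divides n. Since n divides v, v = n. v divides l, so n divides l. Because n divides p, n divides gcd(p, l).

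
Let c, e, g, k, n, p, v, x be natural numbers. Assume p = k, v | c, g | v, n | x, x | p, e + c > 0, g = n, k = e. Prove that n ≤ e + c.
p = k and k = e, thus p = e. x | p, so x | e. n | x, so n | e. g = n and g | v, hence n | v. Since v | c, n | c. n | e, so n | e + c. e + c > 0, so n ≤ e + c.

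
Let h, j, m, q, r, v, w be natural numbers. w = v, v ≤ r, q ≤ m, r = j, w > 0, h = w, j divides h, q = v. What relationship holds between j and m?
j ≤ m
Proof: r = j and v ≤ r, so v ≤ j. h = w and j divides h, hence j divides w. Since w > 0, j ≤ w. w = v, so j ≤ v. Since v ≤ j, v = j. Since q = v, q = j. q ≤ m, so j ≤ m.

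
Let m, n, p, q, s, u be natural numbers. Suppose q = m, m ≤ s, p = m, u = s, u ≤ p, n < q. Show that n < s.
Because u = s and u ≤ p, s ≤ p. Since p = m, s ≤ m. m ≤ s, so m = s. Since q = m, q = s. Because n < q, n < s.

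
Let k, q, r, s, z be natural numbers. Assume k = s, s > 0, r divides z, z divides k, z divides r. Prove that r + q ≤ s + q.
Because z divides r and r divides z, z = r. From k = s and z divides k, z divides s. Since z = r, r divides s. From s > 0, r ≤ s. Then r + q ≤ s + q.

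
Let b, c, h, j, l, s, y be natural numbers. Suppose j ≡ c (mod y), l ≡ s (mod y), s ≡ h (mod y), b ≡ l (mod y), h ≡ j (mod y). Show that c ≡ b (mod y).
From b ≡ l (mod y) and l ≡ s (mod y), b ≡ s (mod y). s ≡ h (mod y), so b ≡ h (mod y). Since h ≡ j (mod y), b ≡ j (mod y). Since j ≡ c (mod y), b ≡ c (mod y). Then c ≡ b (mod y).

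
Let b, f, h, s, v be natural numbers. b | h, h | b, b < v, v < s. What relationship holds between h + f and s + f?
h + f < s + f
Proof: Because b | h and h | b, b = h. Since b < v, h < v. Since v < s, h < s. Then h + f < s + f.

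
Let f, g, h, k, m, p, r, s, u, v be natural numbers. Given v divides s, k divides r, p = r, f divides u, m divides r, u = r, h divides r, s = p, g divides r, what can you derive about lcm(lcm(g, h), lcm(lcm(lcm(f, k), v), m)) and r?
lcm(lcm(g, h), lcm(lcm(lcm(f, k), v), m)) divides r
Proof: From g divides r and h divides r, lcm(g, h) divides r. u = r and f divides u, hence f divides r. k divides r, so lcm(f, k) divides r. From s = p and p = r, s = r. Because v divides s, v divides r. lcm(f, k) divides r, so lcm(lcm(f, k), v) divides r. Since m divides r, lcm(lcm(lcm(f, k), v), m) divides r. Because lcm(g, h) divides r, lcm(lcm(g, h), lcm(lcm(lcm(f, k), v), m)) divides r.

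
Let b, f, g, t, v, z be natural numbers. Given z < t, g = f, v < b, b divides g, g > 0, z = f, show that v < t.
Since b divides g and g > 0, b ≤ g. Since g = f, b ≤ f. Since v < b, v < f. Because z = f and z < t, f < t. v < f, so v < t.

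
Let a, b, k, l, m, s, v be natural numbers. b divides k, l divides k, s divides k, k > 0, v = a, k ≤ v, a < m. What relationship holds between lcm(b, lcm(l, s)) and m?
lcm(b, lcm(l, s)) < m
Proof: l divides k and s divides k, so lcm(l, s) divides k. Since b divides k, lcm(b, lcm(l, s)) divides k. Because k > 0, lcm(b, lcm(l, s)) ≤ k. From v = a and k ≤ v, k ≤ a. Since a < m, k < m. lcm(b, lcm(l, s)) ≤ k, so lcm(b, lcm(l, s)) < m.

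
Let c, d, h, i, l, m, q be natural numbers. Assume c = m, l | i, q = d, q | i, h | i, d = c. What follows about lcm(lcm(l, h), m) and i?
lcm(lcm(l, h), m) | i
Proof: l | i and h | i, so lcm(l, h) | i. Since d = c and c = m, d = m. q = d and q | i, thus d | i. Since d = m, m | i. Since lcm(l, h) | i, lcm(lcm(l, h), m) | i.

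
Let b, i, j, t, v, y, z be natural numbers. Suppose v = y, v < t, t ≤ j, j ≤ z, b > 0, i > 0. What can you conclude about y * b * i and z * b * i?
y * b * i < z * b * i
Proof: Because v < t and t ≤ j, v < j. Since j ≤ z, v < z. Because v = y, y < z. Since b > 0, y * b < z * b. Since i > 0, y * b * i < z * b * i.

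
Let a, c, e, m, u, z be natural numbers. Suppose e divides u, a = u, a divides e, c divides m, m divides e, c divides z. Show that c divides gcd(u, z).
Since a = u and a divides e, u divides e. Because e divides u, e = u. Because c divides m and m divides e, c divides e. Since e = u, c divides u. Since c divides z, c divides gcd(u, z).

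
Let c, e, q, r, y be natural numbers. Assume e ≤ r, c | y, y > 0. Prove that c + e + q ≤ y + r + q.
Because c | y and y > 0, c ≤ y. Since e ≤ r, c + e ≤ y + r. Then c + e + q ≤ y + r + q.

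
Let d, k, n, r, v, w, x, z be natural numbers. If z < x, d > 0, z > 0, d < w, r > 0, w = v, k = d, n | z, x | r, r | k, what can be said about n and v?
n < v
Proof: n | z and z > 0, hence n ≤ z. x | r and r > 0, hence x ≤ r. From z < x, z < r. n ≤ z, so n < r. k = d and r | k, therefore r | d. Since d > 0, r ≤ d. w = v and d < w, so d < v. Since r ≤ d, r < v. n < r, so n < v.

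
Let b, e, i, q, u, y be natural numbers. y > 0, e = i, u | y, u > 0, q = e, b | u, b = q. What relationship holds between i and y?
i ≤ y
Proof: Since q = e and e = i, q = i. Since b = q and b | u, q | u. From u > 0, q ≤ u. Since u | y and y > 0, u ≤ y. q ≤ u, so q ≤ y. Since q = i, i ≤ y.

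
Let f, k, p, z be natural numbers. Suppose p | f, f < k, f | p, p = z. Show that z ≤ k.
From f | p and p | f, f = p. From p = z, f = z. Since f < k, z < k. Then z ≤ k.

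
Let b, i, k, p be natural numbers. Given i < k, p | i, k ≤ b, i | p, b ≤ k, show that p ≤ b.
i | p and p | i, thus i = p. Since k ≤ b and b ≤ k, k = b. i < k, so i < b. Since i = p, p < b. Then p ≤ b.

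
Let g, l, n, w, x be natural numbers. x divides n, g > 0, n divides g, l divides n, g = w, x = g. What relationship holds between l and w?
l ≤ w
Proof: x = g and x divides n, thus g divides n. n divides g, so n = g. Because l divides n, l divides g. Since g > 0, l ≤ g. g = w, so l ≤ w.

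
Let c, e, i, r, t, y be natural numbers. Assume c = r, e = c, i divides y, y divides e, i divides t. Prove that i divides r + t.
From i divides y and y divides e, i divides e. From e = c, i divides c. Since c = r, i divides r. i divides t, so i divides r + t.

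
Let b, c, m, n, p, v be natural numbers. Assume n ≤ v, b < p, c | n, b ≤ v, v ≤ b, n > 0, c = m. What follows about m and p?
m < p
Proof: c = m and c | n, so m | n. Since n > 0, m ≤ n. Because v ≤ b and b ≤ v, v = b. From n ≤ v, n ≤ b. b < p, so n < p. Since m ≤ n, m < p.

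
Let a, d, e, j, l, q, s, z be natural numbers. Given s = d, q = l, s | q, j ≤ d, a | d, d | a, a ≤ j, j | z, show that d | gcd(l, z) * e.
Since q = l and s | q, s | l. Since s = d, d | l. a | d and d | a, so a = d. a ≤ j, so d ≤ j. Since j ≤ d, j = d. j | z, so d | z. Since d | l, d | gcd(l, z). Then d | gcd(l, z) * e.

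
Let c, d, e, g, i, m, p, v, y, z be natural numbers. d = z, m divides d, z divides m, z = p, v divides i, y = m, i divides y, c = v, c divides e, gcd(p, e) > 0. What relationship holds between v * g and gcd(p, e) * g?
v * g ≤ gcd(p, e) * g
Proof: d = z and m divides d, hence m divides z. Since z divides m, m = z. Since z = p, m = p. y = m and i divides y, so i divides m. Because v divides i, v divides m. From m = p, v divides p. c = v and c divides e, therefore v divides e. Since v divides p, v divides gcd(p, e). Since gcd(p, e) > 0, v ≤ gcd(p, e). By multiplying by a non-negative, v * g ≤ gcd(p, e) * g.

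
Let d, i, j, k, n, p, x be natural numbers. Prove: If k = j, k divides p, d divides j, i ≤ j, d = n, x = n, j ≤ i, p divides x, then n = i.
d = n and d divides j, hence n divides j. k = j and k divides p, hence j divides p. Since p divides x, j divides x. x = n, so j divides n. n divides j, so n = j. Because j ≤ i and i ≤ j, j = i. From n = j, n = i.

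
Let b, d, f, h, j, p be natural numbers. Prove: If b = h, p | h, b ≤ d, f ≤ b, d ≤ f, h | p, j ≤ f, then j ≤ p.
b ≤ d and d ≤ f, thus b ≤ f. Because f ≤ b, f = b. Because b = h, f = h. h | p and p | h, hence h = p. f = h, so f = p. j ≤ f, so j ≤ p.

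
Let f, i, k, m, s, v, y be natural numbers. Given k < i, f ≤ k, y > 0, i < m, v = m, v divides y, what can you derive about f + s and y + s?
f + s < y + s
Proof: k < i and i < m, so k < m. v = m and v divides y, thus m divides y. Since y > 0, m ≤ y. Since k < m, k < y. Since f ≤ k, f < y. Then f + s < y + s.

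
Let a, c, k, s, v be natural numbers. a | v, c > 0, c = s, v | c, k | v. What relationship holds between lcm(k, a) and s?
lcm(k, a) ≤ s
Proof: k | v and a | v, so lcm(k, a) | v. From v | c, lcm(k, a) | c. Since c > 0, lcm(k, a) ≤ c. Because c = s, lcm(k, a) ≤ s.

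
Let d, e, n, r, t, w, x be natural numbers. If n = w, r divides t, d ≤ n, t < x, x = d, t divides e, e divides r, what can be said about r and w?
r < w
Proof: t divides e and e divides r, thus t divides r. Because r divides t, t = r. Because x = d and t < x, t < d. n = w and d ≤ n, so d ≤ w. Since t < d, t < w. t = r, so r < w.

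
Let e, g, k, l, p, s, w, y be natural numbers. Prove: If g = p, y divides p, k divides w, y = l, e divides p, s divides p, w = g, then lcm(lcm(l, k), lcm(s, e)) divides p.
y = l and y divides p, so l divides p. w = g and g = p, hence w = p. Since k divides w, k divides p. l divides p, so lcm(l, k) divides p. s divides p and e divides p, so lcm(s, e) divides p. lcm(l, k) divides p, so lcm(lcm(l, k), lcm(s, e)) divides p.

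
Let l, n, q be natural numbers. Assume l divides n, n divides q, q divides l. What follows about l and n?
l = n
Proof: Because n divides q and q divides l, n divides l. l divides n, so n = l. Then l = n.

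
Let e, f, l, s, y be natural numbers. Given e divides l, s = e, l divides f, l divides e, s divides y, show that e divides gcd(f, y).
Since l divides e and e divides l, l = e. Since l divides f, e divides f. s = e and s divides y, thus e divides y. Because e divides f, e divides gcd(f, y).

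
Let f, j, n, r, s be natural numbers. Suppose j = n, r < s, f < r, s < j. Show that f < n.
f < r and r < s, so f < s. j = n and s < j, therefore s < n. f < s, so f < n.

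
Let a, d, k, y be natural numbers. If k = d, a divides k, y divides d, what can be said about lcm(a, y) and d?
lcm(a, y) divides d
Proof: Since k = d and a divides k, a divides d. From y divides d, lcm(a, y) divides d.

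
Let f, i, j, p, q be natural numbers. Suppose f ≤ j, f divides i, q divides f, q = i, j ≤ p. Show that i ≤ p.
q = i and q divides f, hence i divides f. Since f divides i, f = i. Because f ≤ j and j ≤ p, f ≤ p. f = i, so i ≤ p.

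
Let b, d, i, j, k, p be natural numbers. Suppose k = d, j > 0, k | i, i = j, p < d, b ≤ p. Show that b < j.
From b ≤ p and p < d, b < d. i = j and k | i, so k | j. Since k = d, d | j. Since j > 0, d ≤ j. Since b < d, b < j.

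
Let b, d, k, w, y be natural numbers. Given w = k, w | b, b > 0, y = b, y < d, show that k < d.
w = k and w | b, thus k | b. b > 0, so k ≤ b. Because y = b and y < d, b < d. k ≤ b, so k < d.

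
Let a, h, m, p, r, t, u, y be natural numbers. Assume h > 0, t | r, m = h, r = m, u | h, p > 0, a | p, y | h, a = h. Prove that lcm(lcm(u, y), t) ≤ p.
Because u | h and y | h, lcm(u, y) | h. Because r = m and m = h, r = h. t | r, so t | h. From lcm(u, y) | h, lcm(lcm(u, y), t) | h. Since h > 0, lcm(lcm(u, y), t) ≤ h. a = h and a | p, thus h | p. p > 0, so h ≤ p. Since lcm(lcm(u, y), t) ≤ h, lcm(lcm(u, y), t) ≤ p.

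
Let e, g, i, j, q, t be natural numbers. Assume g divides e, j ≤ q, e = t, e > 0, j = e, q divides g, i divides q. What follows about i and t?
i divides t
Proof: Since q divides g and g divides e, q divides e. e > 0, so q ≤ e. j = e and j ≤ q, hence e ≤ q. q ≤ e, so q = e. e = t, so q = t. Since i divides q, i divides t.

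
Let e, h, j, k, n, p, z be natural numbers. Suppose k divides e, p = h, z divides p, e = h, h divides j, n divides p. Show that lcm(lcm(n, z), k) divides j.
Because n divides p and z divides p, lcm(n, z) divides p. From p = h, lcm(n, z) divides h. Because e = h and k divides e, k divides h. Since lcm(n, z) divides h, lcm(lcm(n, z), k) divides h. h divides j, so lcm(lcm(n, z), k) divides j.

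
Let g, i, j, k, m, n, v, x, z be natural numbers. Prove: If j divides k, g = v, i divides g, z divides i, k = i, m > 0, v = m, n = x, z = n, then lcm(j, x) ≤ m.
k = i and j divides k, therefore j divides i. z = n and z divides i, thus n divides i. n = x, so x divides i. Since j divides i, lcm(j, x) divides i. g = v and i divides g, hence i divides v. v = m, so i divides m. lcm(j, x) divides i, so lcm(j, x) divides m. Since m > 0, lcm(j, x) ≤ m.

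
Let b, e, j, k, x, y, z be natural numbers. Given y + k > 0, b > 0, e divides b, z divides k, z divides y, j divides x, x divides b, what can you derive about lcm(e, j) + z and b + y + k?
lcm(e, j) + z ≤ b + y + k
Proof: j divides x and x divides b, hence j divides b. From e divides b, lcm(e, j) divides b. b > 0, so lcm(e, j) ≤ b. z divides y and z divides k, therefore z divides y + k. y + k > 0, so z ≤ y + k. Since lcm(e, j) ≤ b, lcm(e, j) + z ≤ b + y + k.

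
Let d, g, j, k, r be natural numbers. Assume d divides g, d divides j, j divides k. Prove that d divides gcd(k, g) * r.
Since d divides j and j divides k, d divides k. Since d divides g, d divides gcd(k, g). Then d divides gcd(k, g) * r.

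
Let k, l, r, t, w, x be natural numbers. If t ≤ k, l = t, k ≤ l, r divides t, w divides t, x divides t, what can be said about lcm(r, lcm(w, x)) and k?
lcm(r, lcm(w, x)) divides k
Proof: l = t and k ≤ l, hence k ≤ t. Because t ≤ k, t = k. Because w divides t and x divides t, lcm(w, x) divides t. Because r divides t, lcm(r, lcm(w, x)) divides t. Since t = k, lcm(r, lcm(w, x)) divides k.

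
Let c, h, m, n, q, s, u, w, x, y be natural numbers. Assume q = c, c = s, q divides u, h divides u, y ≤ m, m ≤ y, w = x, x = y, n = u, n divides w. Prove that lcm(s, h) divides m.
q = c and c = s, so q = s. Since q divides u, s divides u. h divides u, so lcm(s, h) divides u. y ≤ m and m ≤ y, so y = m. w = x and x = y, thus w = y. n = u and n divides w, so u divides w. From w = y, u divides y. From y = m, u divides m. Since lcm(s, h) divides u, lcm(s, h) divides m.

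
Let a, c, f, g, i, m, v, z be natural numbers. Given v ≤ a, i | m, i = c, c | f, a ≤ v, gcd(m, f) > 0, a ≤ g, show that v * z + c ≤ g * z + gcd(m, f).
From a ≤ v and v ≤ a, a = v. Since a ≤ g, v ≤ g. Then v * z ≤ g * z. Because i = c and i | m, c | m. Since c | f, c | gcd(m, f). gcd(m, f) > 0, so c ≤ gcd(m, f). Since v * z ≤ g * z, v * z + c ≤ g * z + gcd(m, f).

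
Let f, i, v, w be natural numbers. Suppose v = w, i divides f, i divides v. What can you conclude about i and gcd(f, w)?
i divides gcd(f, w)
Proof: From v = w and i divides v, i divides w. i divides f, so i divides gcd(f, w).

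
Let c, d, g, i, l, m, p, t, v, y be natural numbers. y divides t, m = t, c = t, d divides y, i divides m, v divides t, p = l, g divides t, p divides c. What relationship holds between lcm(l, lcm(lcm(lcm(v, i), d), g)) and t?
lcm(l, lcm(lcm(lcm(v, i), d), g)) divides t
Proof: From p = l and p divides c, l divides c. c = t, so l divides t. m = t and i divides m, hence i divides t. Since v divides t, lcm(v, i) divides t. d divides y and y divides t, hence d divides t. Since lcm(v, i) divides t, lcm(lcm(v, i), d) divides t. g divides t, so lcm(lcm(lcm(v, i), d), g) divides t. Since l divides t, lcm(l, lcm(lcm(lcm(v, i), d), g)) divides t.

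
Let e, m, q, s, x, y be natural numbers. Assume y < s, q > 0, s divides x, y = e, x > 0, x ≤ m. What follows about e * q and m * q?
e * q < m * q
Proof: Since s divides x and x > 0, s ≤ x. Since y < s, y < x. y = e, so e < x. x ≤ m, so e < m. Since q > 0, by multiplying by a positive, e * q < m * q.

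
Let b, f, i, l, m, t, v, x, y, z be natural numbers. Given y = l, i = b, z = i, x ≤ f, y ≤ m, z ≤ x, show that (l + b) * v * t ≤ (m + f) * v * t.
y = l and y ≤ m, therefore l ≤ m. z = i and i = b, hence z = b. Since z ≤ x, b ≤ x. Since x ≤ f, b ≤ f. Since l ≤ m, l + b ≤ m + f. By multiplying by a non-negative, (l + b) * v ≤ (m + f) * v. By multiplying by a non-negative, (l + b) * v * t ≤ (m + f) * v * t.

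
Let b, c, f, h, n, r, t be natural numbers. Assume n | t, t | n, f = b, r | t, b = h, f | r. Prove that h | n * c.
t | n and n | t, hence t = n. f | r and r | t, so f | t. Since t = n, f | n. Since f = b, b | n. Since b = h, h | n. Then h | n * c.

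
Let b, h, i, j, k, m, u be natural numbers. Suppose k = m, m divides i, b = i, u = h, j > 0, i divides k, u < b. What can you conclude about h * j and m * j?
h * j < m * j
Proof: From k = m and i divides k, i divides m. From m divides i, i = m. b = i, so b = m. Since u = h and u < b, h < b. Since b = m, h < m. Using j > 0, by multiplying by a positive, h * j < m * j.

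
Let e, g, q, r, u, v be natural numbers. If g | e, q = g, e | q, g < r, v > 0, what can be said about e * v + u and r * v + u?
e * v + u < r * v + u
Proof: Because q = g and e | q, e | g. g | e, so g = e. From g < r, e < r. v > 0, so e * v < r * v. Then e * v + u < r * v + u.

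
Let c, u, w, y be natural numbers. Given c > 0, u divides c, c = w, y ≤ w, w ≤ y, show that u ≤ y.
w ≤ y and y ≤ w, hence w = y. From u divides c and c > 0, u ≤ c. Since c = w, u ≤ w. w = y, so u ≤ y.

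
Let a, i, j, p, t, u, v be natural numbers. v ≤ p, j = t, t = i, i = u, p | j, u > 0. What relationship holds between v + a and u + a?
v + a ≤ u + a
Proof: j = t and t = i, thus j = i. i = u, so j = u. p | j, so p | u. Since u > 0, p ≤ u. v ≤ p, so v ≤ u. Then v + a ≤ u + a.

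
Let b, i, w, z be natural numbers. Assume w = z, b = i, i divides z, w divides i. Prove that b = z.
w = z and w divides i, thus z divides i. i divides z, so i = z. Since b = i, b = z.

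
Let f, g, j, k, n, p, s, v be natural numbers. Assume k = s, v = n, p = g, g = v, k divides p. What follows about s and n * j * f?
s divides n * j * f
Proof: From p = g and g = v, p = v. Since k divides p, k divides v. Since v = n, k divides n. k = s, so s divides n. Then s divides n * j. Then s divides n * j * f.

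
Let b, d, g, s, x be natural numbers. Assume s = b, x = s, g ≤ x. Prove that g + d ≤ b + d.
x = s and g ≤ x, hence g ≤ s. Since s = b, g ≤ b. Then g + d ≤ b + d.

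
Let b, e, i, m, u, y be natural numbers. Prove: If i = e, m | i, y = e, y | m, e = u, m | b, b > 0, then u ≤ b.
From i = e and m | i, m | e. From y = e and y | m, e | m. m | e, so m = e. Because e = u, m = u. m | b and b > 0, thus m ≤ b. Since m = u, u ≤ b.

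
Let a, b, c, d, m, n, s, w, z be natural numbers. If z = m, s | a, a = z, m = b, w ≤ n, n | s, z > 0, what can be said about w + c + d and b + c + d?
w + c + d ≤ b + c + d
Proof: z = m and m = b, therefore z = b. From a = z and s | a, s | z. Since n | s, n | z. Since z > 0, n ≤ z. Because w ≤ n, w ≤ z. Since z = b, w ≤ b. Then w + c ≤ b + c. Then w + c + d ≤ b + c + d.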